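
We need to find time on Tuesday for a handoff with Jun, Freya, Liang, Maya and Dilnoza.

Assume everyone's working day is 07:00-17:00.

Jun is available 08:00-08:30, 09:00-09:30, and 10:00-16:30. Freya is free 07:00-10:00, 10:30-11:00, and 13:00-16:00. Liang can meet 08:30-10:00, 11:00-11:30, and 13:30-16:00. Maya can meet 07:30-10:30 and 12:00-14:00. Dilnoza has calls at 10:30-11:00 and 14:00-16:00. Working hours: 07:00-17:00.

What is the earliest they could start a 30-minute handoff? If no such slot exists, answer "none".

Dilnoza free within 07:00–17:00: 07:00–10:30, 11:00–14:00, 16:00–17:00.
Jun ∩ Freya: 08:00–08:30, 09:00–09:30, 10:30–11:00, 13:00–16:00.
Jun ∩ Freya ∩ Liang: 09:00–09:30, 13:30–16:00.
Jun ∩ Freya ∩ Liang ∩ Maya: 09:00–09:30, 13:30–14:00.
Jun ∩ Freya ∩ Liang ∩ Maya ∩ Dilnoza: 09:00–09:30, 13:30–14:00.
Windows ≥ 30 min: 09:00–09:30, 13:30–14:00.
Earliest such window starts at 09:00.

09:00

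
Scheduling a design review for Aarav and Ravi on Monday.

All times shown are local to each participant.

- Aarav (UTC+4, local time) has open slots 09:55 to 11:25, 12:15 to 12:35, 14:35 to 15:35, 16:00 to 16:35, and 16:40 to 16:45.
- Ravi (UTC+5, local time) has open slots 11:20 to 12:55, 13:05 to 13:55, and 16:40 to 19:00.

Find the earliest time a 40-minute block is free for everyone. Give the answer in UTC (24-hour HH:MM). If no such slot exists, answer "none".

06:20

Aarav → UTC: 05:55–07:25, 08:15–08:35, 10:35–11:35, 12:00–12:35, 12:40–12:45.
Ravi → UTC: 06:20–07:55, 08:05–08:55, 11:40–14:00.
Aarav ∩ Ravi: 06:20–07:25, 08:15–08:35, 12:00–12:35, 12:40–12:45.
Windows ≥ 40 min: 06:20–07:25.
Earliest such window starts at 06:20.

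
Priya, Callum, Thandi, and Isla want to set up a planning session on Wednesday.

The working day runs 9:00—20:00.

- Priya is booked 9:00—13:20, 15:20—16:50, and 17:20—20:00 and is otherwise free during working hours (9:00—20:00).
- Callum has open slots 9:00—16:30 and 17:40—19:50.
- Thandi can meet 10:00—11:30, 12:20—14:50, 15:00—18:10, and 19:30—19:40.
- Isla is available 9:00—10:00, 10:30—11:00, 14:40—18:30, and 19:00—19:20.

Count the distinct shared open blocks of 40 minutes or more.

0

Priya free within 09:00–20:00: 13:20–15:20, 16:50–17:20.
Priya ∩ Callum: 13:20–15:20.
Priya ∩ Callum ∩ Thandi: 13:20–14:50, 15:00–15:20.
Priya ∩ Callum ∩ Thandi ∩ Isla: 14:40–14:50, 15:00–15:20.
Windows ≥ 40 min: (none).
That's 0 windows.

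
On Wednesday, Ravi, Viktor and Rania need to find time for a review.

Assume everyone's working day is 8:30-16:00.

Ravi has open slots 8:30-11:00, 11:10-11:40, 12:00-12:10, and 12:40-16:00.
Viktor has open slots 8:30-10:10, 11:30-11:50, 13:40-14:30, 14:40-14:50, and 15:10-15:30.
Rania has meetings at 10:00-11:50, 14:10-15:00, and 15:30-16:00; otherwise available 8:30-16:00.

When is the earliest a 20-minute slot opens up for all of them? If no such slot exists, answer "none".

08:30

Rania free within 08:30–16:00: 08:30–10:00, 11:50–14:10, 15:00–15:30.
Ravi ∩ Viktor: 08:30–10:10, 11:30–11:40, 13:40–14:30, 14:40–14:50, 15:10–15:30.
Ravi ∩ Viktor ∩ Rania: 08:30–10:00, 13:40–14:10, 15:10–15:30.
Windows ≥ 20 min: 08:30–10:00, 13:40–14:10, 15:10–15:30.
Earliest such window starts at 08:30.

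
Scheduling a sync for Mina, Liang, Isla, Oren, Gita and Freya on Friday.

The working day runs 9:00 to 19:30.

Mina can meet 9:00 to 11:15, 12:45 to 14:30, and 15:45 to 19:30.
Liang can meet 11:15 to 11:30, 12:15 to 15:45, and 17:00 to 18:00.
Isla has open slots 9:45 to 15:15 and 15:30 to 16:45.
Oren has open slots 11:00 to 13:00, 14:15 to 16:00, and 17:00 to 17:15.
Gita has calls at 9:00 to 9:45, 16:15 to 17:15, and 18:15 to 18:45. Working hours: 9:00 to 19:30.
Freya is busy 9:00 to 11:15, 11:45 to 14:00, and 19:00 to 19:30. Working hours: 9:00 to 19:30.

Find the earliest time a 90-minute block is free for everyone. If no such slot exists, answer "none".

none

Gita free within 09:00–19:30: 09:45–16:15, 17:15–18:15, 18:45–19:30.
Freya free within 09:00–19:30: 11:15–11:45, 14:00–19:00.
Mina ∩ Liang: 12:45–14:30, 17:00–18:00.
Mina ∩ Liang ∩ Isla: 12:45–14:30.
Mina ∩ Liang ∩ Isla ∩ Oren: 12:45–13:00, 14:15–14:30.
Mina ∩ Liang ∩ Isla ∩ Oren ∩ Gita: 12:45–13:00, 14:15–14:30.
Mina ∩ Liang ∩ Isla ∩ Oren ∩ Gita ∩ Freya: 14:15–14:30.
Windows ≥ 90 min: (none).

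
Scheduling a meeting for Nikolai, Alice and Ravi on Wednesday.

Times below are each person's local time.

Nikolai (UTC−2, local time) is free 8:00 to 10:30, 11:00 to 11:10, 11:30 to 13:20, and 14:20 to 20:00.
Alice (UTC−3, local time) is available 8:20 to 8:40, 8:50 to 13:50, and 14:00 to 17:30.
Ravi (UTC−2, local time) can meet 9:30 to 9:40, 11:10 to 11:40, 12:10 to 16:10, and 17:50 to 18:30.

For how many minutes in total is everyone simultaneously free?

230 minutes

Nikolai → UTC: 10:00–12:30, 13:00–13:10, 13:30–15:20, 16:20–22:00.
Alice → UTC: 11:20–11:40, 11:50–16:50, 17:00–20:30.
Ravi → UTC: 11:30–11:40, 13:10–13:40, 14:10–18:10, 19:50–20:30.
Nikolai ∩ Alice: 11:20–11:40, 11:50–12:30, 13:00–13:10, 13:30–15:20, 16:20–16:50, 17:00–20:30.
Nikolai ∩ Alice ∩ Ravi: 11:30–11:40, 13:30–13:40, 14:10–15:20, 16:20–16:50, 17:00–18:10, 19:50–20:30.
Total common minutes: 10 + 10 + 70 + 30 + 70 + 40 = 230.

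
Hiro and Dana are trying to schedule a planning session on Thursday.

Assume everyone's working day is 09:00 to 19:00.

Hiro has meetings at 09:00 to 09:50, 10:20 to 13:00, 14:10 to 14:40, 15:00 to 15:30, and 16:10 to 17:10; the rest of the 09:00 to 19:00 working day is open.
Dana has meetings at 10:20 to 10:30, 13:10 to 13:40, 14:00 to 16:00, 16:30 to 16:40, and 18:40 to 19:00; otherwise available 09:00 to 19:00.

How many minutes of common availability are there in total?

160 minutes

Hiro free within 09:00–19:00: 09:50–10:20, 13:00–14:10, 14:40–15:00, 15:30–16:10, 17:10–19:00.
Dana free within 09:00–19:00: 09:00–10:20, 10:30–13:10, 13:40–14:00, 16:00–16:30, 16:40–18:40.
Hiro ∩ Dana: 09:50–10:20, 13:00–13:10, 13:40–14:00, 16:00–16:10, 17:10–18:40.
Total common minutes: 30 + 10 + 20 + 10 + 90 = 160.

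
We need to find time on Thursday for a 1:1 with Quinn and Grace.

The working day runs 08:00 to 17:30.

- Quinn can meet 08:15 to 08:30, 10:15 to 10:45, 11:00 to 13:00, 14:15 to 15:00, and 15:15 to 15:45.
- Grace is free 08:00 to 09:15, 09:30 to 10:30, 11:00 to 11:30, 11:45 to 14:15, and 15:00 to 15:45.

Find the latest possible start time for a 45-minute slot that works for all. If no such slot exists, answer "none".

Quinn ∩ Grace: 08:15–08:30, 10:15–10:30, 11:00–11:30, 11:45–13:00, 15:15–15:45.
Windows ≥ 45 min: 11:45–13:00.
Latest start in the last window 11:45–13:00 is 13:00 − 45 min = 12:15.

12:15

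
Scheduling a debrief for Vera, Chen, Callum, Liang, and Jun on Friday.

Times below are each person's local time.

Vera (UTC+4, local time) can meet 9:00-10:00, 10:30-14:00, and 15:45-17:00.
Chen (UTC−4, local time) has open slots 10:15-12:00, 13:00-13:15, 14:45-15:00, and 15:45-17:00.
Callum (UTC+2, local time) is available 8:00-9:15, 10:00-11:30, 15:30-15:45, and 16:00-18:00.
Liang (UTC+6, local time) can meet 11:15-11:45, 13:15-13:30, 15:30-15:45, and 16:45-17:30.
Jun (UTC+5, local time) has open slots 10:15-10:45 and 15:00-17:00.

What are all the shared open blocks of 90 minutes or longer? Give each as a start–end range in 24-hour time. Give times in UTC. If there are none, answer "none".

none

Vera → UTC: 05:00–06:00, 06:30–10:00, 11:45–13:00.
Chen → UTC: 14:15–16:00, 17:00–17:15, 18:45–19:00, 19:45–21:00.
Callum → UTC: 06:00–07:15, 08:00–09:30, 13:30–13:45, 14:00–16:00.
Liang → UTC: 05:15–05:45, 07:15–07:30, 09:30–09:45, 10:45–11:30.
Jun → UTC: 05:15–05:45, 10:00–12:00.
Vera ∩ Chen: (none).
Vera ∩ Chen ∩ Callum: (none).
Vera ∩ Chen ∩ Callum ∩ Liang: (none).
Vera ∩ Chen ∩ Callum ∩ Liang ∩ Jun: (none).
Windows ≥ 90 min: (none).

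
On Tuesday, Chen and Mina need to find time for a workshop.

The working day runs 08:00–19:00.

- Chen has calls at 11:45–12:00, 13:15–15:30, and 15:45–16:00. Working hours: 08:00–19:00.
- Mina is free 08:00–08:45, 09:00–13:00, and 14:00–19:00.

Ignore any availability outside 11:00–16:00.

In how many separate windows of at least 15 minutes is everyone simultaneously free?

3

Chen free within 08:00–19:00: 08:00–11:45, 12:00–13:15, 15:30–15:45, 16:00–19:00.
Chen ∩ Mina: 08:00–08:45, 09:00–11:45, 12:00–13:00, 15:30–15:45, 16:00–19:00.
Restricted to 11:00–16:00: 11:00–11:45, 12:00–13:00, 15:30–15:45.
Windows ≥ 15 min: 11:00–11:45, 12:00–13:00, 15:30–15:45.
That's 3 windows.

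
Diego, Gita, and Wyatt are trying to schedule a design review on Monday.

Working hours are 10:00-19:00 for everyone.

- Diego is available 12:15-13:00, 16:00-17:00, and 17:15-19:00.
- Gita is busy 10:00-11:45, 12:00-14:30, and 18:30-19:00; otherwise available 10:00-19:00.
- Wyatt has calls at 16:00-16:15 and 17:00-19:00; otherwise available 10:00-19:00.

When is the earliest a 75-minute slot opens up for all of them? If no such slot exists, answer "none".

Gita free within 10:00–19:00: 11:45–12:00, 14:30–18:30.
Wyatt free within 10:00–19:00: 10:00–16:00, 16:15–17:00.
Diego ∩ Gita: 16:00–17:00, 17:15–18:30.
Diego ∩ Gita ∩ Wyatt: 16:15–17:00.
Windows ≥ 75 min: (none).

none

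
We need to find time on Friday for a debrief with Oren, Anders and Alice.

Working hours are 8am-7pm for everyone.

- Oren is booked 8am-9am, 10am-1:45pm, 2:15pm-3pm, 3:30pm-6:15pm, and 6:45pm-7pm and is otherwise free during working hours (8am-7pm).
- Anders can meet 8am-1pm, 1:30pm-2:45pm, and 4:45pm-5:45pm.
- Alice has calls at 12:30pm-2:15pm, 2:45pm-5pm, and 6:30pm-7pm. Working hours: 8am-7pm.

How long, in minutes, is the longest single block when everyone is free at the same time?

Oren free within 08:00–19:00: 09:00–10:00, 13:45–14:15, 15:00–15:30, 18:15–18:45.
Alice free within 08:00–19:00: 08:00–12:30, 14:15–14:45, 17:00–18:30.
Oren ∩ Anders: 09:00–10:00, 13:45–14:15.
Oren ∩ Anders ∩ Alice: 09:00–10:00.
Single common window of 60 minutes.

60 minutes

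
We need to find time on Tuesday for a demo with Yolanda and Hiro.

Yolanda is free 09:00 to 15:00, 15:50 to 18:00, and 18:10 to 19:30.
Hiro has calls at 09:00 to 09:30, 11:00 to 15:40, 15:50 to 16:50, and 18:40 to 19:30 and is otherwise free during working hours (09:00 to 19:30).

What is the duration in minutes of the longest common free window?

90 minutes

Hiro free within 09:00–19:30: 09:30–11:00, 15:40–15:50, 16:50–18:40.
Yolanda ∩ Hiro: 09:30–11:00, 16:50–18:00, 18:10–18:40.
Common window lengths: 90, 70, 30 min; longest is 90.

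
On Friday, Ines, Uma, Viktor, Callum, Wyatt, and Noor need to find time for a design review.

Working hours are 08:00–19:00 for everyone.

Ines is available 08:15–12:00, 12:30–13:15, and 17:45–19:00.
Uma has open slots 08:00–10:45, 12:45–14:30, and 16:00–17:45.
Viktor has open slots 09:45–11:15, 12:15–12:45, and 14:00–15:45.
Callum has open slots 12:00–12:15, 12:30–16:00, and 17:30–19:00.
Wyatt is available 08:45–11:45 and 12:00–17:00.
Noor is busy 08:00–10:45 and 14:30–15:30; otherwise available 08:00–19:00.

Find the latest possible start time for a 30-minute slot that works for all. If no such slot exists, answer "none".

none

Noor free within 08:00–19:00: 10:45–14:30, 15:30–19:00.
Ines ∩ Uma: 08:15–10:45, 12:45–13:15.
Ines ∩ Uma ∩ Viktor: 09:45–10:45.
Ines ∩ Uma ∩ Viktor ∩ Callum: (none).
Ines ∩ Uma ∩ Viktor ∩ Callum ∩ Wyatt: (none).
Ines ∩ Uma ∩ Viktor ∩ Callum ∩ Wyatt ∩ Noor: (none).
Windows ≥ 30 min: (none).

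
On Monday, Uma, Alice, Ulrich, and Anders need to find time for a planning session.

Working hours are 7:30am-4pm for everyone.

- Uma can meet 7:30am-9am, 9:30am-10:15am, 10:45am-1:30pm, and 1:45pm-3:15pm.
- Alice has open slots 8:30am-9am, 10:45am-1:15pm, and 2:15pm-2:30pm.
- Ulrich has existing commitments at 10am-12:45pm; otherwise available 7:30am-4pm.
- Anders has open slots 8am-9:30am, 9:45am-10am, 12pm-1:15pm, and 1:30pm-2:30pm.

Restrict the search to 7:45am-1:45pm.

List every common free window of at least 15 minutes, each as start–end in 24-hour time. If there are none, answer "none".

Ulrich free within 07:30–16:00: 07:30–10:00, 12:45–16:00.
Uma ∩ Alice: 08:30–09:00, 10:45–13:15, 14:15–14:30.
Uma ∩ Alice ∩ Ulrich: 08:30–09:00, 12:45–13:15, 14:15–14:30.
Uma ∩ Alice ∩ Ulrich ∩ Anders: 08:30–09:00, 12:45–13:15, 14:15–14:30.
Restricted to 07:45–13:45: 08:30–09:00, 12:45–13:15.
Windows ≥ 15 min: 08:30–09:00, 12:45–13:15.

08:30–09:00, 12:45–13:15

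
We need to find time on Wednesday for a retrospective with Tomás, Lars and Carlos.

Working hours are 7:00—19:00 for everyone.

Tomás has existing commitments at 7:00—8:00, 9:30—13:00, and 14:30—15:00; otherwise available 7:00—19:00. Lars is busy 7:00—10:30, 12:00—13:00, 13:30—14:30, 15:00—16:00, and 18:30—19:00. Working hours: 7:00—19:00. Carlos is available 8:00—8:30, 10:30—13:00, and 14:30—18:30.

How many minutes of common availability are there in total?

Tomás free within 07:00–19:00: 08:00–09:30, 13:00–14:30, 15:00–19:00.
Lars free within 07:00–19:00: 10:30–12:00, 13:00–13:30, 14:30–15:00, 16:00–18:30.
Tomás ∩ Lars: 13:00–13:30, 16:00–18:30.
Tomás ∩ Lars ∩ Carlos: 16:00–18:30.
Total common minutes: 150.

150 minutes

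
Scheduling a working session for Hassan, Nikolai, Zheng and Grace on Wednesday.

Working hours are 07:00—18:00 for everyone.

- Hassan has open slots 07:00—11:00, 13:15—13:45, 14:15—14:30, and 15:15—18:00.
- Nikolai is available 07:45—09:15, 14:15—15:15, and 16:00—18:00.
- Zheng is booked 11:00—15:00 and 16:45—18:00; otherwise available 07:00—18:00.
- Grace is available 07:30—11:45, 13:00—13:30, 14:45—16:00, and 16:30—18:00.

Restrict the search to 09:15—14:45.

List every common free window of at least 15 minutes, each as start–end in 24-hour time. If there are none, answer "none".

none

Zheng free within 07:00–18:00: 07:00–11:00, 15:00–16:45.
Hassan ∩ Nikolai: 07:45–09:15, 14:15–14:30, 16:00–18:00.
Hassan ∩ Nikolai ∩ Zheng: 07:45–09:15, 16:00–16:45.
Hassan ∩ Nikolai ∩ Zheng ∩ Grace: 07:45–09:15, 16:30–16:45.
Restricted to 09:15–14:45: (none).
Windows ≥ 15 min: (none).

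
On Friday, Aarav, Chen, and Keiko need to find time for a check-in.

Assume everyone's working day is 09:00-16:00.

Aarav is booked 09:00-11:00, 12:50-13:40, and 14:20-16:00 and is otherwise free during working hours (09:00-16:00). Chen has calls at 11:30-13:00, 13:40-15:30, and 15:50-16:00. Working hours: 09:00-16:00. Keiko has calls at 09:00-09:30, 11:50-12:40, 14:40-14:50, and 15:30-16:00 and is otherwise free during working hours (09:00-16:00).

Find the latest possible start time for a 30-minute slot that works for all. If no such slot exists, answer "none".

11:00

Aarav free within 09:00–16:00: 11:00–12:50, 13:40–14:20.
Chen free within 09:00–16:00: 09:00–11:30, 13:00–13:40, 15:30–15:50.
Keiko free within 09:00–16:00: 09:30–11:50, 12:40–14:40, 14:50–15:30.
Aarav ∩ Chen: 11:00–11:30.
Aarav ∩ Chen ∩ Keiko: 11:00–11:30.
Windows ≥ 30 min: 11:00–11:30.
Latest start in the last window 11:00–11:30 is 11:30 − 30 min = 11:00.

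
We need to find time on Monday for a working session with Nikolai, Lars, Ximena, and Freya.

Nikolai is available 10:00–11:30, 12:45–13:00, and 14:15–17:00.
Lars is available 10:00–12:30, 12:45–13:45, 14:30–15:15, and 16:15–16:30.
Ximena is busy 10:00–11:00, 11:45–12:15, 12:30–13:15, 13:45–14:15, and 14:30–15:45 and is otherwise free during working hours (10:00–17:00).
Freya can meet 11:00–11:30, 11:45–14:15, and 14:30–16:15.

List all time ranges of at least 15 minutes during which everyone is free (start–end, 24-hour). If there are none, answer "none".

Ximena free within 10:00–17:00: 11:00–11:45, 12:15–12:30, 13:15–13:45, 14:15–14:30, 15:45–17:00.
Nikolai ∩ Lars: 10:00–11:30, 12:45–13:00, 14:30–15:15, 16:15–16:30.
Nikolai ∩ Lars ∩ Ximena: 11:00–11:30, 16:15–16:30.
Nikolai ∩ Lars ∩ Ximena ∩ Freya: 11:00–11:30.
Windows ≥ 15 min: 11:00–11:30.

11:00–11:30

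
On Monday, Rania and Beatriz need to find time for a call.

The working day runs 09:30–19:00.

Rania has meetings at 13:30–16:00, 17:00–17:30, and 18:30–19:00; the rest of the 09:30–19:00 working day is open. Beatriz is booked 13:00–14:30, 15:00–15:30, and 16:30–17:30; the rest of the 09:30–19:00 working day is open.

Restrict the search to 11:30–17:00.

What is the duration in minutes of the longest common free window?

Rania free within 09:30–19:00: 09:30–13:30, 16:00–17:00, 17:30–18:30.
Beatriz free within 09:30–19:00: 09:30–13:00, 14:30–15:00, 15:30–16:30, 17:30–19:00.
Rania ∩ Beatriz: 09:30–13:00, 16:00–16:30, 17:30–18:30.
Restricted to 11:30–17:00: 11:30–13:00, 16:00–16:30.
Common window lengths: 90, 30 min; longest is 90.

90 minutes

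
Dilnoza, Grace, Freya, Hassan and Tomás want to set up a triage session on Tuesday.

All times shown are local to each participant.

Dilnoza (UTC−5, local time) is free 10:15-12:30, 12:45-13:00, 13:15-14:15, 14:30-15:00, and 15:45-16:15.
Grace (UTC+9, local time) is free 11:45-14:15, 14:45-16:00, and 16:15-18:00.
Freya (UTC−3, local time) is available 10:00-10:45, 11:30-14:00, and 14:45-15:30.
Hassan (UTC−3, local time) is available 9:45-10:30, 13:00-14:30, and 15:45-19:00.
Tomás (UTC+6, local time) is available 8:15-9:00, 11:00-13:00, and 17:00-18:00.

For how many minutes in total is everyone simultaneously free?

Dilnoza → UTC: 15:15–17:30, 17:45–18:00, 18:15–19:15, 19:30–20:00, 20:45–21:15.
Grace → UTC: 02:45–05:15, 05:45–07:00, 07:15–09:00.
Freya → UTC: 13:00–13:45, 14:30–17:00, 17:45–18:30.
Hassan → UTC: 12:45–13:30, 16:00–17:30, 18:45–22:00.
Tomás → UTC: 02:15–03:00, 05:00–07:00, 11:00–12:00.
Dilnoza ∩ Grace: (none).
Dilnoza ∩ Grace ∩ Freya: (none).
Dilnoza ∩ Grace ∩ Freya ∩ Hassan: (none).
Dilnoza ∩ Grace ∩ Freya ∩ Hassan ∩ Tomás: (none).
Total common minutes: 0.

0 minutes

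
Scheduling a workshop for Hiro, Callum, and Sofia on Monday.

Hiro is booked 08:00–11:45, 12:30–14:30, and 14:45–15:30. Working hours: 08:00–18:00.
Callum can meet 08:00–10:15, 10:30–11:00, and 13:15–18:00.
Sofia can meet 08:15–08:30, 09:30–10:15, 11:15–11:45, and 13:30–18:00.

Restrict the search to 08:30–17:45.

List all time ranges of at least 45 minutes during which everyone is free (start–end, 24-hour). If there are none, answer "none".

Hiro free within 08:00–18:00: 11:45–12:30, 14:30–14:45, 15:30–18:00.
Hiro ∩ Callum: 14:30–14:45, 15:30–18:00.
Hiro ∩ Callum ∩ Sofia: 14:30–14:45, 15:30–18:00.
Restricted to 08:30–17:45: 14:30–14:45, 15:30–17:45.
Windows ≥ 45 min: 15:30–17:45.

15:30–17:45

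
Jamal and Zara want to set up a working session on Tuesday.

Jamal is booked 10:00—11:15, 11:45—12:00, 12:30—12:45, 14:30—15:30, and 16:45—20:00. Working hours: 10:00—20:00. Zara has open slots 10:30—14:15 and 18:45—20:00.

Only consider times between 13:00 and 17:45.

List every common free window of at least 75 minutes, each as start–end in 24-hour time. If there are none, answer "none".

Jamal free within 10:00–20:00: 11:15–11:45, 12:00–12:30, 12:45–14:30, 15:30–16:45.
Jamal ∩ Zara: 11:15–11:45, 12:00–12:30, 12:45–14:15.
Restricted to 13:00–17:45: 13:00–14:15.
Windows ≥ 75 min: 13:00–14:15.

13:00–14:15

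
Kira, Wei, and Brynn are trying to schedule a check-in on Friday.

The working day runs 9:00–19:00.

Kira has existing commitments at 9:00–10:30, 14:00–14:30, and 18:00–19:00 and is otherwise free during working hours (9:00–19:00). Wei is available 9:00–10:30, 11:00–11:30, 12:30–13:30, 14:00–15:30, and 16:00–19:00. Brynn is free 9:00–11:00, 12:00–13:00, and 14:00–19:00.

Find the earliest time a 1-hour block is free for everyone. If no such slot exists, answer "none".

14:30

Kira free within 09:00–19:00: 10:30–14:00, 14:30–18:00.
Kira ∩ Wei: 11:00–11:30, 12:30–13:30, 14:30–15:30, 16:00–18:00.
Kira ∩ Wei ∩ Brynn: 12:30–13:00, 14:30–15:30, 16:00–18:00.
Windows ≥ 60 min: 14:30–15:30, 16:00–18:00.
Earliest such window starts at 14:30.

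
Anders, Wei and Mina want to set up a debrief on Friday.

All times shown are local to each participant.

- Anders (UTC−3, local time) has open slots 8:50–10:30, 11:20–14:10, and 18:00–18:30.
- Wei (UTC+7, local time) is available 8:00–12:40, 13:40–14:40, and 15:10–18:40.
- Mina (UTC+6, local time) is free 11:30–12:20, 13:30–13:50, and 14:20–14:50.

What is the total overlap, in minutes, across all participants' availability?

Anders → UTC: 11:50–13:30, 14:20–17:10, 21:00–21:30.
Wei → UTC: 01:00–05:40, 06:40–07:40, 08:10–11:40.
Mina → UTC: 05:30–06:20, 07:30–07:50, 08:20–08:50.
Anders ∩ Wei: (none).
Anders ∩ Wei ∩ Mina: (none).
Total common minutes: 0.

0 minutes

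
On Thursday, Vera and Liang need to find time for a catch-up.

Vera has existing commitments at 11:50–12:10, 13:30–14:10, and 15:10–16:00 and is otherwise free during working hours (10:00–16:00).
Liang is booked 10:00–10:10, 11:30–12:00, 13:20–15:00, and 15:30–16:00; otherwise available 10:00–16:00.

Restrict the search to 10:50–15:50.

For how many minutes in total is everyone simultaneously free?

120 minutes

Vera free within 10:00–16:00: 10:00–11:50, 12:10–13:30, 14:10–15:10.
Liang free within 10:00–16:00: 10:10–11:30, 12:00–13:20, 15:00–15:30.
Vera ∩ Liang: 10:10–11:30, 12:10–13:20, 15:00–15:10.
Restricted to 10:50–15:50: 10:50–11:30, 12:10–13:20, 15:00–15:10.
Total common minutes: 40 + 70 + 10 = 120.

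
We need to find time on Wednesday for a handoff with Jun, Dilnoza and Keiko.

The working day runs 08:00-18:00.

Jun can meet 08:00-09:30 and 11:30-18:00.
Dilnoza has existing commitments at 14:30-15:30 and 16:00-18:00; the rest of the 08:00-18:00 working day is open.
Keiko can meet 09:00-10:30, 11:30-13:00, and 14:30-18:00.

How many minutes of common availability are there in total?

Dilnoza free within 08:00–18:00: 08:00–14:30, 15:30–16:00.
Jun ∩ Dilnoza: 08:00–09:30, 11:30–14:30, 15:30–16:00.
Jun ∩ Dilnoza ∩ Keiko: 09:00–09:30, 11:30–13:00, 15:30–16:00.
Total common minutes: 30 + 90 + 30 = 150.

150 minutes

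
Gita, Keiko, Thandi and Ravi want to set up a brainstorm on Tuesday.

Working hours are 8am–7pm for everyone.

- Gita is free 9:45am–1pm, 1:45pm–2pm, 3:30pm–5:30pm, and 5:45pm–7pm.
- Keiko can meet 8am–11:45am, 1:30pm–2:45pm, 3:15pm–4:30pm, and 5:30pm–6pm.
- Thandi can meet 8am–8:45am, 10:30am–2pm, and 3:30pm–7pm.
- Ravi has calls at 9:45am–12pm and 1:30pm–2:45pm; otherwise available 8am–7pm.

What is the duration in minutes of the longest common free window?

Ravi free within 08:00–19:00: 08:00–09:45, 12:00–13:30, 14:45–19:00.
Gita ∩ Keiko: 09:45–11:45, 13:45–14:00, 15:30–16:30, 17:45–18:00.
Gita ∩ Keiko ∩ Thandi: 10:30–11:45, 13:45–14:00, 15:30–16:30, 17:45–18:00.
Gita ∩ Keiko ∩ Thandi ∩ Ravi: 15:30–16:30, 17:45–18:00.
Common window lengths: 60, 15 min; longest is 60.

60 minutes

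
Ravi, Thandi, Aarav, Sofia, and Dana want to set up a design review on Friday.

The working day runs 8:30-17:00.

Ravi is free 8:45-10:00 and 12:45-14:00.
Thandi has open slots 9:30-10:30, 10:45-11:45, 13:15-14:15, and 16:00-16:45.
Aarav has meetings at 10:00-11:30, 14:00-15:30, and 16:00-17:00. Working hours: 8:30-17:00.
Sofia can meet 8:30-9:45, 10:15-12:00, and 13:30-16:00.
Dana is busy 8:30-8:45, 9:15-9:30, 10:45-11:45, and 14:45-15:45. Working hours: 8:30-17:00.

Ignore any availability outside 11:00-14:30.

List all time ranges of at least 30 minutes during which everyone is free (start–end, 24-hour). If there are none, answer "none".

13:30–14:00

Aarav free within 08:30–17:00: 08:30–10:00, 11:30–14:00, 15:30–16:00.
Dana free within 08:30–17:00: 08:45–09:15, 09:30–10:45, 11:45–14:45, 15:45–17:00.
Ravi ∩ Thandi: 09:30–10:00, 13:15–14:00.
Ravi ∩ Thandi ∩ Aarav: 09:30–10:00, 13:15–14:00.
Ravi ∩ Thandi ∩ Aarav ∩ Sofia: 09:30–09:45, 13:30–14:00.
Ravi ∩ Thandi ∩ Aarav ∩ Sofia ∩ Dana: 09:30–09:45, 13:30–14:00.
Restricted to 11:00–14:30: 13:30–14:00.
Windows ≥ 30 min: 13:30–14:00.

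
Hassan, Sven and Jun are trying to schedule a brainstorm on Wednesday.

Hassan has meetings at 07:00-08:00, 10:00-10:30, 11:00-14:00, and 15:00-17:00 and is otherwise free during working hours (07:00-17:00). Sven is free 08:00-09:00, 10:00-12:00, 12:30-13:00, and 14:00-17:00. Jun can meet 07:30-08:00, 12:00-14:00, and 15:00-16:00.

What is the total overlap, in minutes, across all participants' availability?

0 minutes

Hassan free within 07:00–17:00: 08:00–10:00, 10:30–11:00, 14:00–15:00.
Hassan ∩ Sven: 08:00–09:00, 10:30–11:00, 14:00–15:00.
Hassan ∩ Sven ∩ Jun: (none).
Total common minutes: 0.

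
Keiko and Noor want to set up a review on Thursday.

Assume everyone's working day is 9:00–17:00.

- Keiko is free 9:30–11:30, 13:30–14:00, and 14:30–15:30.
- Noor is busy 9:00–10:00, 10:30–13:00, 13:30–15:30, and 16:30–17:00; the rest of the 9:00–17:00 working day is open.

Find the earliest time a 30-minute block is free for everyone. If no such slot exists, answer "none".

Noor free within 09:00–17:00: 10:00–10:30, 13:00–13:30, 15:30–16:30.
Keiko ∩ Noor: 10:00–10:30.
Windows ≥ 30 min: 10:00–10:30.
Earliest such window starts at 10:00.

10:00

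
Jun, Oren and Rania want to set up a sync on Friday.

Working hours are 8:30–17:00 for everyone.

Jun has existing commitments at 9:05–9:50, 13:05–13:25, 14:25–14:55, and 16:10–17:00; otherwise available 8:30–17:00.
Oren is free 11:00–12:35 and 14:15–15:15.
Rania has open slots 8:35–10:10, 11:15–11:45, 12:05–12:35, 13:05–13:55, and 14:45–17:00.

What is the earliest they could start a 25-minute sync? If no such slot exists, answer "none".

11:15

Jun free within 08:30–17:00: 08:30–09:05, 09:50–13:05, 13:25–14:25, 14:55–16:10.
Jun ∩ Oren: 11:00–12:35, 14:15–14:25, 14:55–15:15.
Jun ∩ Oren ∩ Rania: 11:15–11:45, 12:05–12:35, 14:55–15:15.
Windows ≥ 25 min: 11:15–11:45, 12:05–12:35.
Earliest such window starts at 11:15.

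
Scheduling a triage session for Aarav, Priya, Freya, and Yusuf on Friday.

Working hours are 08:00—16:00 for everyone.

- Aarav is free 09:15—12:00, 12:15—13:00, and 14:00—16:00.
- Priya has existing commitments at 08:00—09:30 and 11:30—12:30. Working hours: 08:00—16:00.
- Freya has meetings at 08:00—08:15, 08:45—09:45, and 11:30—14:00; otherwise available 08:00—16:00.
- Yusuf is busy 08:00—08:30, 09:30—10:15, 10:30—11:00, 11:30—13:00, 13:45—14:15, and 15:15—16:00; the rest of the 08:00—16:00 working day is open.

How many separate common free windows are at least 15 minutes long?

Priya free within 08:00–16:00: 09:30–11:30, 12:30–16:00.
Freya free within 08:00–16:00: 08:15–08:45, 09:45–11:30, 14:00–16:00.
Yusuf free within 08:00–16:00: 08:30–09:30, 10:15–10:30, 11:00–11:30, 13:00–13:45, 14:15–15:15.
Aarav ∩ Priya: 09:30–11:30, 12:30–13:00, 14:00–16:00.
Aarav ∩ Priya ∩ Freya: 09:45–11:30, 14:00–16:00.
Aarav ∩ Priya ∩ Freya ∩ Yusuf: 10:15–10:30, 11:00–11:30, 14:15–15:15.
Windows ≥ 15 min: 10:15–10:30, 11:00–11:30, 14:15–15:15.
That's 3 windows.

3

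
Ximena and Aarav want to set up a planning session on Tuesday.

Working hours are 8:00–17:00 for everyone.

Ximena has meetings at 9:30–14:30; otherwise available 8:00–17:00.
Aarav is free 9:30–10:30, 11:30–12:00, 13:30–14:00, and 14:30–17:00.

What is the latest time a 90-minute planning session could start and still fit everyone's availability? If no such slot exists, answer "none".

15:30

Ximena free within 08:00–17:00: 08:00–09:30, 14:30–17:00.
Ximena ∩ Aarav: 14:30–17:00.
Windows ≥ 90 min: 14:30–17:00.
Latest start in the last window 14:30–17:00 is 17:00 − 90 min = 15:30.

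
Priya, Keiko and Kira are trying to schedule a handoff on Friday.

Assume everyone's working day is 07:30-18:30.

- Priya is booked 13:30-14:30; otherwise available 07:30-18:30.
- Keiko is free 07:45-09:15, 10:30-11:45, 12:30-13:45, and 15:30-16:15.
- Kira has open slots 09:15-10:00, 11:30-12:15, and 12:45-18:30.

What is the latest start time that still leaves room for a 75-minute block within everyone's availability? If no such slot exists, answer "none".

Priya free within 07:30–18:30: 07:30–13:30, 14:30–18:30.
Priya ∩ Keiko: 07:45–09:15, 10:30–11:45, 12:30–13:30, 15:30–16:15.
Priya ∩ Keiko ∩ Kira: 11:30–11:45, 12:45–13:30, 15:30–16:15.
Windows ≥ 75 min: (none).

none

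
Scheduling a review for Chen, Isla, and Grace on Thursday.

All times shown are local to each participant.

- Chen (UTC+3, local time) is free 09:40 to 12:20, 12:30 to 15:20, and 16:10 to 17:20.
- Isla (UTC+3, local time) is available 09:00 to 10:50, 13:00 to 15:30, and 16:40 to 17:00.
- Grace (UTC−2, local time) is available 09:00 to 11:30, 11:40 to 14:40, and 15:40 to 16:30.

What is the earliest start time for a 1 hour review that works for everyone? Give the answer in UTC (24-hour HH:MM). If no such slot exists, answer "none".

11:00

Chen → UTC: 06:40–09:20, 09:30–12:20, 13:10–14:20.
Isla → UTC: 06:00–07:50, 10:00–12:30, 13:40–14:00.
Grace → UTC: 11:00–13:30, 13:40–16:40, 17:40–18:30.
Chen ∩ Isla: 06:40–07:50, 10:00–12:20, 13:40–14:00.
Chen ∩ Isla ∩ Grace: 11:00–12:20, 13:40–14:00.
Windows ≥ 60 min: 11:00–12:20.
Earliest such window starts at 11:00.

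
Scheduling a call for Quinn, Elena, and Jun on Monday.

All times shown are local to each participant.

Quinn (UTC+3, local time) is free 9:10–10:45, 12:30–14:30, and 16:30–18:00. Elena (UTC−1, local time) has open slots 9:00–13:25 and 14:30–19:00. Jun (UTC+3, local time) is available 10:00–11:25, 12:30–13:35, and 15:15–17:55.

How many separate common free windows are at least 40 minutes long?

1

Quinn → UTC: 06:10–07:45, 09:30–11:30, 13:30–15:00.
Elena → UTC: 10:00–14:25, 15:30–20:00.
Jun → UTC: 07:00–08:25, 09:30–10:35, 12:15–14:55.
Quinn ∩ Elena: 10:00–11:30, 13:30–14:25.
Quinn ∩ Elena ∩ Jun: 10:00–10:35, 13:30–14:25.
Windows ≥ 40 min: 13:30–14:25.
That's 1 window.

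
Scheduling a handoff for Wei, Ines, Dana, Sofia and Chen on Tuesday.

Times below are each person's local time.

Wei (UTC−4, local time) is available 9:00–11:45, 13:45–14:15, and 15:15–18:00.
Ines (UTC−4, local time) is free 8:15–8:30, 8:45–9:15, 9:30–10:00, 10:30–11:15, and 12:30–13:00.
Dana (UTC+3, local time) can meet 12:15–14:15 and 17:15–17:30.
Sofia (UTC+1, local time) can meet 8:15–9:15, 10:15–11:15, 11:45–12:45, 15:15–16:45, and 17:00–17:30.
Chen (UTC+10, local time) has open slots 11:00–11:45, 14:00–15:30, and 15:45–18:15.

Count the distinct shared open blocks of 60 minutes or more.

0

Wei → UTC: 13:00–15:45, 17:45–18:15, 19:15–22:00.
Ines → UTC: 12:15–12:30, 12:45–13:15, 13:30–14:00, 14:30–15:15, 16:30–17:00.
Dana → UTC: 09:15–11:15, 14:15–14:30.
Sofia → UTC: 07:15–08:15, 09:15–10:15, 10:45–11:45, 14:15–15:45, 16:00–16:30.
Chen → UTC: 01:00–01:45, 04:00–05:30, 05:45–08:15.
Wei ∩ Ines: 13:00–13:15, 13:30–14:00, 14:30–15:15.
Wei ∩ Ines ∩ Dana: (none).
Wei ∩ Ines ∩ Dana ∩ Sofia: (none).
Wei ∩ Ines ∩ Dana ∩ Sofia ∩ Chen: (none).
Windows ≥ 60 min: (none).
That's 0 windows.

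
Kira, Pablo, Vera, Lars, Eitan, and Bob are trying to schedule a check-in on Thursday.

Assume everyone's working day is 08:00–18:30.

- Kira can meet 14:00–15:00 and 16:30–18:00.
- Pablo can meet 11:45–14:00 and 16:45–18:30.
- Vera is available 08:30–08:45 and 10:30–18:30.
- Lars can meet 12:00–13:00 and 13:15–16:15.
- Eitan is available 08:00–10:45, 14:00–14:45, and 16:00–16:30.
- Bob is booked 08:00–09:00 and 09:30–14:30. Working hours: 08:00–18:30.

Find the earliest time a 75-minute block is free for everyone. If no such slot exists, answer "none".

Bob free within 08:00–18:30: 09:00–09:30, 14:30–18:30.
Kira ∩ Pablo: 16:45–18:00.
Kira ∩ Pablo ∩ Vera: 16:45–18:00.
Kira ∩ Pablo ∩ Vera ∩ Lars: (none).
Kira ∩ Pablo ∩ Vera ∩ Lars ∩ Eitan: (none).
Kira ∩ Pablo ∩ Vera ∩ Lars ∩ Eitan ∩ Bob: (none).
Windows ≥ 75 min: (none).

none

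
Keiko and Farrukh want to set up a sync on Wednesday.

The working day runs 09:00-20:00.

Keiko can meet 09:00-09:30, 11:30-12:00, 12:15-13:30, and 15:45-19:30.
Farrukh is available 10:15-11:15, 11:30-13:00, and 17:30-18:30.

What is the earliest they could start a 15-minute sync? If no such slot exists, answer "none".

11:30

Keiko ∩ Farrukh: 11:30–12:00, 12:15–13:00, 17:30–18:30.
Windows ≥ 15 min: 11:30–12:00, 12:15–13:00, 17:30–18:30.
Earliest such window starts at 11:30.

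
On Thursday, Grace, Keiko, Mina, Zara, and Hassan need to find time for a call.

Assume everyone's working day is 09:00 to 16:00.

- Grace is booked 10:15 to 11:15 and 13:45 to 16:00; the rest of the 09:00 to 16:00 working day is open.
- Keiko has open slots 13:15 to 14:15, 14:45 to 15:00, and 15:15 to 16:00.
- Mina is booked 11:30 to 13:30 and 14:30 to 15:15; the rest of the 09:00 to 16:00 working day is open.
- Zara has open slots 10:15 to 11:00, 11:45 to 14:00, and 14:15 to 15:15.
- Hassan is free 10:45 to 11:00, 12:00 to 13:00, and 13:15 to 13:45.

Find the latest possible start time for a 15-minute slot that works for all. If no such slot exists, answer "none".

13:30

Grace free within 09:00–16:00: 09:00–10:15, 11:15–13:45.
Mina free within 09:00–16:00: 09:00–11:30, 13:30–14:30, 15:15–16:00.
Grace ∩ Keiko: 13:15–13:45.
Grace ∩ Keiko ∩ Mina: 13:30–13:45.
Grace ∩ Keiko ∩ Mina ∩ Zara: 13:30–13:45.
Grace ∩ Keiko ∩ Mina ∩ Zara ∩ Hassan: 13:30–13:45.
Windows ≥ 15 min: 13:30–13:45.
Latest start in the last window 13:30–13:45 is 13:45 − 15 min = 13:30.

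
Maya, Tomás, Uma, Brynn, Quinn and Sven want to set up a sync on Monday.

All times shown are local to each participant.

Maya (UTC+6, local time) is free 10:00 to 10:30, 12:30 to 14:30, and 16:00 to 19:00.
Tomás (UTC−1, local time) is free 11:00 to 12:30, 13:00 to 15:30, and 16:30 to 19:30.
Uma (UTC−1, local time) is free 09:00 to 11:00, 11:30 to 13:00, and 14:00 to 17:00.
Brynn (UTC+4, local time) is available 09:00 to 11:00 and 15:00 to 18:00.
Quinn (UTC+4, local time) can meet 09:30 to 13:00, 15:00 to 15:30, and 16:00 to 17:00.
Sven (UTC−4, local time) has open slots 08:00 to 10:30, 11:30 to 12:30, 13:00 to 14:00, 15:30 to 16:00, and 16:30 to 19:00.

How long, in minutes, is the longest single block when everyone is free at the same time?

Maya → UTC: 04:00–04:30, 06:30–08:30, 10:00–13:00.
Tomás → UTC: 12:00–13:30, 14:00–16:30, 17:30–20:30.
Uma → UTC: 10:00–12:00, 12:30–14:00, 15:00–18:00.
Brynn → UTC: 05:00–07:00, 11:00–14:00.
Quinn → UTC: 05:30–09:00, 11:00–11:30, 12:00–13:00.
Sven → UTC: 12:00–14:30, 15:30–16:30, 17:00–18:00, 19:30–20:00, 20:30–23:00.
Maya ∩ Tomás: 12:00–13:00.
Maya ∩ Tomás ∩ Uma: 12:30–13:00.
Maya ∩ Tomás ∩ Uma ∩ Brynn: 12:30–13:00.
Maya ∩ Tomás ∩ Uma ∩ Brynn ∩ Quinn: 12:30–13:00.
Maya ∩ Tomás ∩ Uma ∩ Brynn ∩ Quinn ∩ Sven: 12:30–13:00.
Single common window of 30 minutes.

30 minutes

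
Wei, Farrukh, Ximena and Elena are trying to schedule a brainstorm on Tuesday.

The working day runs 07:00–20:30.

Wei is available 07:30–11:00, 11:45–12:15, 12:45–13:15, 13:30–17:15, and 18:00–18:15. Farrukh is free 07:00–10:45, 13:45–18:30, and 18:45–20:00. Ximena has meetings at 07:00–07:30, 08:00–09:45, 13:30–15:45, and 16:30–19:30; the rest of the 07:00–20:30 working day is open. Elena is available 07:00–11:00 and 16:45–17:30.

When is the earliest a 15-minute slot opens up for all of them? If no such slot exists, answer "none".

Ximena free within 07:00–20:30: 07:30–08:00, 09:45–13:30, 15:45–16:30, 19:30–20:30.
Wei ∩ Farrukh: 07:30–10:45, 13:45–17:15, 18:00–18:15.
Wei ∩ Farrukh ∩ Ximena: 07:30–08:00, 09:45–10:45, 15:45–16:30.
Wei ∩ Farrukh ∩ Ximena ∩ Elena: 07:30–08:00, 09:45–10:45.
Windows ≥ 15 min: 07:30–08:00, 09:45–10:45.
Earliest such window starts at 07:30.

07:30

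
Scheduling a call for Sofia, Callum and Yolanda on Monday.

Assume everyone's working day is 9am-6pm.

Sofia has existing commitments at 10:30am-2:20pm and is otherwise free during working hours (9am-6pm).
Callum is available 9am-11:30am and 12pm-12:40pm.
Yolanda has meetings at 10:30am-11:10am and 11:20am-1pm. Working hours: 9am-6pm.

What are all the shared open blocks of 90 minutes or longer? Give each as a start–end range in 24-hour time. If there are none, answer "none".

Sofia free within 09:00–18:00: 09:00–10:30, 14:20–18:00.
Yolanda free within 09:00–18:00: 09:00–10:30, 11:10–11:20, 13:00–18:00.
Sofia ∩ Callum: 09:00–10:30.
Sofia ∩ Callum ∩ Yolanda: 09:00–10:30.
Windows ≥ 90 min: 09:00–10:30.

09:00–10:30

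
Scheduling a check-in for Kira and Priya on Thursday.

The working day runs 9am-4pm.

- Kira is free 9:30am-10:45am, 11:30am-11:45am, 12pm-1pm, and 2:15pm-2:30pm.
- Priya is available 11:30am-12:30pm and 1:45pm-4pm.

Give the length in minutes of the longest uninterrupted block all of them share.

Kira ∩ Priya: 11:30–11:45, 12:00–12:30, 14:15–14:30.
Common window lengths: 15, 30, 15 min; longest is 30.

30 minutes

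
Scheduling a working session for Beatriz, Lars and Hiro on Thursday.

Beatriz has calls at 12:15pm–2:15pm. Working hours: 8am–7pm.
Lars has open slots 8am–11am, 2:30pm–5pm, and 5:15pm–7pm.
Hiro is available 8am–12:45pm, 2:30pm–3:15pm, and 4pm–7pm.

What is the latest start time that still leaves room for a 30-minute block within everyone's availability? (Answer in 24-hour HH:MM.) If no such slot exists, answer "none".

18:30

Beatriz free within 08:00–19:00: 08:00–12:15, 14:15–19:00.
Beatriz ∩ Lars: 08:00–11:00, 14:30–17:00, 17:15–19:00.
Beatriz ∩ Lars ∩ Hiro: 08:00–11:00, 14:30–15:15, 16:00–17:00, 17:15–19:00.
Windows ≥ 30 min: 08:00–11:00, 14:30–15:15, 16:00–17:00, 17:15–19:00.
Latest start in the last window 17:15–19:00 is 19:00 − 30 min = 18:30.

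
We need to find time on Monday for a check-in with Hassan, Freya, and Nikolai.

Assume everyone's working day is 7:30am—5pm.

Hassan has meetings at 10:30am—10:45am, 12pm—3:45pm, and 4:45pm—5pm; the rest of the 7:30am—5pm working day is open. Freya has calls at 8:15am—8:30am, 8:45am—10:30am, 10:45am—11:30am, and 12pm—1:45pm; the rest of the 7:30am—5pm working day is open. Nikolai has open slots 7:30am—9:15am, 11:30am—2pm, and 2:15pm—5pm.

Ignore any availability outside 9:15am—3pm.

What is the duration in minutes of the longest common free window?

30 minutes

Hassan free within 07:30–17:00: 07:30–10:30, 10:45–12:00, 15:45–16:45.
Freya free within 07:30–17:00: 07:30–08:15, 08:30–08:45, 10:30–10:45, 11:30–12:00, 13:45–17:00.
Hassan ∩ Freya: 07:30–08:15, 08:30–08:45, 11:30–12:00, 15:45–16:45.
Hassan ∩ Freya ∩ Nikolai: 07:30–08:15, 08:30–08:45, 11:30–12:00, 15:45–16:45.
Restricted to 09:15–15:00: 11:30–12:00.
Single common window of 30 minutes.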